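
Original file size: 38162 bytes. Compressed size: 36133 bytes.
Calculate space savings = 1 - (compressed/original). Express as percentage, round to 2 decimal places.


ratio = compressed/original = 36133/38162 = 0.946832
savings = 1 - ratio = 1 - 0.946832 = 0.053168
as a percentage: 0.053168 * 100 = 5.32%

Space savings = 1 - 36133/38162 = 5.32%


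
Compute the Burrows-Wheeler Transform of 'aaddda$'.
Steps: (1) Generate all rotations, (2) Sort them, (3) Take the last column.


Rotations (sorted):
  0: $aaddda -> last char: a
  1: a$aaddd -> last char: d
  2: aaddda$ -> last char: $
  3: addda$a -> last char: a
  4: da$aadd -> last char: d
  5: dda$aad -> last char: d
  6: ddda$aa -> last char: a


BWT = ad$adda


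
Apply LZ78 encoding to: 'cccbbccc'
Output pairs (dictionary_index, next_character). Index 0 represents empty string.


LZ78 encoding steps:
Dictionary: {0: ''}
Step 1: w='' (idx 0), next='c' -> output (0, 'c'), add 'c' as idx 1
Step 2: w='c' (idx 1), next='c' -> output (1, 'c'), add 'cc' as idx 2
Step 3: w='' (idx 0), next='b' -> output (0, 'b'), add 'b' as idx 3
Step 4: w='b' (idx 3), next='c' -> output (3, 'c'), add 'bc' as idx 4
Step 5: w='cc' (idx 2), end of input -> output (2, '')


Encoded: [(0, 'c'), (1, 'c'), (0, 'b'), (3, 'c'), (2, '')]


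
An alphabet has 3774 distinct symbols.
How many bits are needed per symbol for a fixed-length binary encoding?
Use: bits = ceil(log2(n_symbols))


log2(3774) = 11.8819
Bracket: 2^11 = 2048 < 3774 <= 2^12 = 4096
So ceil(log2(3774)) = 12

bits = ceil(log2(3774)) = ceil(11.8819) = 12 bits


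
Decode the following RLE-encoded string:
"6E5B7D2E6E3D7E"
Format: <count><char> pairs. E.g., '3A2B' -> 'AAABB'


Expanding each <count><char> pair:
  6E -> 'EEEEEE'
  5B -> 'BBBBB'
  7D -> 'DDDDDDD'
  2E -> 'EE'
  6E -> 'EEEEEE'
  3D -> 'DDD'
  7E -> 'EEEEEEE'

Decoded = EEEEEEBBBBBDDDDDDDEEEEEEEEDDDEEEEEEE


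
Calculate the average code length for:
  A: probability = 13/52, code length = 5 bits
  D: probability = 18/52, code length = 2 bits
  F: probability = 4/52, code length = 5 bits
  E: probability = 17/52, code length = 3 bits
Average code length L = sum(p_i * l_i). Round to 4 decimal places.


Weighted contributions p_i * l_i:
  A: (13/52) * 5 = 65/52
  D: (18/52) * 2 = 36/52
  F: (4/52) * 5 = 20/52
  E: (17/52) * 3 = 51/52
Sum = (65 + 36 + 20 + 51)/52 = 172/52

L = 172/52 = 3.3077 bits/symbol


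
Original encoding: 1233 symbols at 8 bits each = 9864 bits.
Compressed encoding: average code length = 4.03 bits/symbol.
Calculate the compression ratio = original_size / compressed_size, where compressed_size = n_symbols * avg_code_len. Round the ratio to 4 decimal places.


original_size = n_symbols * orig_bits = 1233 * 8 = 9864 bits
compressed_size = n_symbols * avg_code_len = 1233 * 4.03 = 4968.99 bits
ratio = original_size / compressed_size = 9864 / 4968.99 = 1.9851

Compression ratio = 1.9851


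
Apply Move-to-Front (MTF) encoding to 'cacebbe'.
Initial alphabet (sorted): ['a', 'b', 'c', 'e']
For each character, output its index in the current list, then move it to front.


MTF encoding:
'c': index 2 in ['a', 'b', 'c', 'e'] -> ['c', 'a', 'b', 'e']
'a': index 1 in ['c', 'a', 'b', 'e'] -> ['a', 'c', 'b', 'e']
'c': index 1 in ['a', 'c', 'b', 'e'] -> ['c', 'a', 'b', 'e']
'e': index 3 in ['c', 'a', 'b', 'e'] -> ['e', 'c', 'a', 'b']
'b': index 3 in ['e', 'c', 'a', 'b'] -> ['b', 'e', 'c', 'a']
'b': index 0 in ['b', 'e', 'c', 'a'] -> ['b', 'e', 'c', 'a']
'e': index 1 in ['b', 'e', 'c', 'a'] -> ['e', 'b', 'c', 'a']


Output: [2, 1, 1, 3, 3, 0, 1]


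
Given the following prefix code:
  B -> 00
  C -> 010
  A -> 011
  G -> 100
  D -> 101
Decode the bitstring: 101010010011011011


Decoding step by step:
Bits 101 -> D
Bits 010 -> C
Bits 010 -> C
Bits 011 -> A
Bits 011 -> A
Bits 011 -> A


Decoded message: DCCAAA


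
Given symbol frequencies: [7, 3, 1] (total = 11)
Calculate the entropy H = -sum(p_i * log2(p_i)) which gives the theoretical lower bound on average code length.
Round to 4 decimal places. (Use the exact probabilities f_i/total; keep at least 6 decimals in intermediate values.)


Per-symbol terms -p_i * log2(p_i) with p_i = f_i/11:
  p = 7/11 = 0.636364: log2(p) = -0.652077, -p*log2(p) = 0.414958
  p = 3/11 = 0.272727: log2(p) = -1.874469, -p*log2(p) = 0.511219
  p = 1/11 = 0.090909: log2(p) = -3.459432, -p*log2(p) = 0.314494
H = 0.414958 + 0.511219 + 0.314494 = 1.240671

H = 1.2407 bits/symbol


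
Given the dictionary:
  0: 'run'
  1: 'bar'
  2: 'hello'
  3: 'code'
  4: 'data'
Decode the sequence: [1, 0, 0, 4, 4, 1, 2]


Look up each index in the dictionary:
  1 -> 'bar'
  0 -> 'run'
  0 -> 'run'
  4 -> 'data'
  4 -> 'data'
  1 -> 'bar'
  2 -> 'hello'

Decoded: "bar run run data data bar hello"


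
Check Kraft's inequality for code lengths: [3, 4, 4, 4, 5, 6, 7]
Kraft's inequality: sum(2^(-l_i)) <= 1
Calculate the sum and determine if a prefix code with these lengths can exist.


Sum = 2^(-3) + 2^(-4) + 2^(-4) + 2^(-4) + 2^(-5) + 2^(-6) + 2^(-7)
    = 0.125 + 0.0625 + 0.0625 + 0.0625 + 0.03125 + 0.015625 + 0.0078125
    = 47/128 = 0.3671875
Since 0.3671875 <= 1, Kraft's inequality IS satisfied.
A prefix code with these lengths CAN exist.

Kraft sum = 0.3671875. Satisfied.


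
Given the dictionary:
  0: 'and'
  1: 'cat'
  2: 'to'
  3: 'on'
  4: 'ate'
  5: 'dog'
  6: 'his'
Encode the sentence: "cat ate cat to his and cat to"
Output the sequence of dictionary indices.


Look up each word in the dictionary:
  'cat' -> 1
  'ate' -> 4
  'cat' -> 1
  'to' -> 2
  'his' -> 6
  'and' -> 0
  'cat' -> 1
  'to' -> 2

Encoded: [1, 4, 1, 2, 6, 0, 1, 2]


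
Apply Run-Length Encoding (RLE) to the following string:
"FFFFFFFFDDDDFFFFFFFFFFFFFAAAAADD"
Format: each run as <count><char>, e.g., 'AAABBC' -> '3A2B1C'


Scanning runs left to right:
  i=0: run of 'F' x 8 -> '8F'
  i=8: run of 'D' x 4 -> '4D'
  i=12: run of 'F' x 13 -> '13F'
  i=25: run of 'A' x 5 -> '5A'
  i=30: run of 'D' x 2 -> '2D'

RLE = 8F4D13F5A2D


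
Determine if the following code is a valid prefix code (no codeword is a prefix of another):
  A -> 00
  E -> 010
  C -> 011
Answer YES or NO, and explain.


Checking each pair (does one codeword prefix another?):
  A='00' vs E='010': no prefix
  A='00' vs C='011': no prefix
  E='010' vs A='00': no prefix
  E='010' vs C='011': no prefix
  C='011' vs A='00': no prefix
  C='011' vs E='010': no prefix
No violation found over all pairs.

YES -- this is a valid prefix code. No codeword is a prefix of any other codeword.


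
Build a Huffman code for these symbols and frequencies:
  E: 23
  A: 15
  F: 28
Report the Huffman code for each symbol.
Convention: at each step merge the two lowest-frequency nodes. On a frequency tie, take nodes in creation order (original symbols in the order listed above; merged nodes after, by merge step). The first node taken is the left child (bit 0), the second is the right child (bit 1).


Huffman tree construction:
Step 1: Merge A(15) + E(23) = 38
Step 2: Merge F(28) + (A+E)(38) = 66
Read each symbol's code off the tree from the root (left child = 0, right child = 1).

Codes:
  E: 11 (length 2)
  A: 10 (length 2)
  F: 0 (length 1)
Average code length: 104/66 = 1.5758 bits/symbol


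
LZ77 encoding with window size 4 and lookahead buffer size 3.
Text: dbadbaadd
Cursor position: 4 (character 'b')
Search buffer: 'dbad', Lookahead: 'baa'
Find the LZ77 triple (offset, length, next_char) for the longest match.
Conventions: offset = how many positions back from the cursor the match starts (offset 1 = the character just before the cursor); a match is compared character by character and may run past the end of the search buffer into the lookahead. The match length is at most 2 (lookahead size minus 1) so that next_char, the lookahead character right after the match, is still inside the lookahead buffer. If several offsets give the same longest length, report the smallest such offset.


Try each offset into the search buffer:
  offset=1 (pos 3, char 'd'): match length 0
  offset=2 (pos 2, char 'a'): match length 0
  offset=3 (pos 1, char 'b'): match length 2
  offset=4 (pos 0, char 'd'): match length 0
Longest match has length 2 at offset 3.
next_char = character at position 4 + 2 = 6 -> 'a'

Best match: offset=3, length=2 (matching 'ba' starting at position 1)
LZ77 triple: (3, 2, 'a')


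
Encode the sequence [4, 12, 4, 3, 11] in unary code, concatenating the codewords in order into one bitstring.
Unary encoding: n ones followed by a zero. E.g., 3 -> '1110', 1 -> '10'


Encode each number as n ones followed by a terminating 0:
  4 -> 11110 (5 bits)
  12 -> 1111111111110 (13 bits)
  4 -> 11110 (5 bits)
  3 -> 1110 (4 bits)
  11 -> 111111111110 (12 bits)
Total length = 5 + 13 + 5 + 4 + 12 = 39 bits.

Unary([4, 12, 4, 3, 11]) = 111101111111111110111101110111111111110 (39 bits)


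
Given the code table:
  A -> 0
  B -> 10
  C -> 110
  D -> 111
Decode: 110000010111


Decoding:
110 -> C
0 -> A
0 -> A
0 -> A
0 -> A
10 -> B
111 -> D


Result: CAAAABD


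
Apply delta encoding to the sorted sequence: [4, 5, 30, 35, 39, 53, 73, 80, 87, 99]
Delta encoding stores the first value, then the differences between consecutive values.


First value: 4
Deltas:
  5 - 4 = 1
  30 - 5 = 25
  35 - 30 = 5
  39 - 35 = 4
  53 - 39 = 14
  73 - 53 = 20
  80 - 73 = 7
  87 - 80 = 7
  99 - 87 = 12


Delta encoded: [4, 1, 25, 5, 4, 14, 20, 7, 7, 12]


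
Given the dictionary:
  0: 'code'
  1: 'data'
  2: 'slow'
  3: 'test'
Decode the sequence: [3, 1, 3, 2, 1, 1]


Look up each index in the dictionary:
  3 -> 'test'
  1 -> 'data'
  3 -> 'test'
  2 -> 'slow'
  1 -> 'data'
  1 -> 'data'

Decoded: "test data test slow data data"


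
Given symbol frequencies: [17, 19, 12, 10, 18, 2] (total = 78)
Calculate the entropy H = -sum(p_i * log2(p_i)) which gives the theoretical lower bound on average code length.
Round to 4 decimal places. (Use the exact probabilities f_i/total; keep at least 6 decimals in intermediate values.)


Per-symbol terms -p_i * log2(p_i) with p_i = f_i/78:
  p = 17/78 = 0.217949: log2(p) = -2.197939, -p*log2(p) = 0.479038
  p = 19/78 = 0.243590: log2(p) = -2.037475, -p*log2(p) = 0.496308
  p = 12/78 = 0.153846: log2(p) = -2.700440, -p*log2(p) = 0.415452
  p = 10/78 = 0.128205: log2(p) = -2.963474, -p*log2(p) = 0.379933
  p = 18/78 = 0.230769: log2(p) = -2.115477, -p*log2(p) = 0.488187
  p = 2/78 = 0.025641: log2(p) = -5.285402, -p*log2(p) = 0.135523
H = 0.479038 + 0.496308 + 0.415452 + 0.379933 + 0.488187 + 0.135523 = 2.394441

H = 2.3944 bits/symbol


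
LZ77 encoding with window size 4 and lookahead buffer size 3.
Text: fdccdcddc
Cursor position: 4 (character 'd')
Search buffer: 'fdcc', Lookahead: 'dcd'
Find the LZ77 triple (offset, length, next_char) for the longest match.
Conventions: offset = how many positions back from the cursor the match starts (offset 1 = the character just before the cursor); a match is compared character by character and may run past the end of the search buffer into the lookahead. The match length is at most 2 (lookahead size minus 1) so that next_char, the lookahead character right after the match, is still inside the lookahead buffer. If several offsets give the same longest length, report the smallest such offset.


Try each offset into the search buffer:
  offset=1 (pos 3, char 'c'): match length 0
  offset=2 (pos 2, char 'c'): match length 0
  offset=3 (pos 1, char 'd'): match length 2
  offset=4 (pos 0, char 'f'): match length 0
Longest match has length 2 at offset 3.
next_char = character at position 4 + 2 = 6 -> 'd'

Best match: offset=3, length=2 (matching 'dc' starting at position 1)
LZ77 triple: (3, 2, 'd')


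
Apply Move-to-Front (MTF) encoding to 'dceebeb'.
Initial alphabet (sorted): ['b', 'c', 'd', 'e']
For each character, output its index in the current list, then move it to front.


MTF encoding:
'd': index 2 in ['b', 'c', 'd', 'e'] -> ['d', 'b', 'c', 'e']
'c': index 2 in ['d', 'b', 'c', 'e'] -> ['c', 'd', 'b', 'e']
'e': index 3 in ['c', 'd', 'b', 'e'] -> ['e', 'c', 'd', 'b']
'e': index 0 in ['e', 'c', 'd', 'b'] -> ['e', 'c', 'd', 'b']
'b': index 3 in ['e', 'c', 'd', 'b'] -> ['b', 'e', 'c', 'd']
'e': index 1 in ['b', 'e', 'c', 'd'] -> ['e', 'b', 'c', 'd']
'b': index 1 in ['e', 'b', 'c', 'd'] -> ['b', 'e', 'c', 'd']


Output: [2, 2, 3, 0, 3, 1, 1]


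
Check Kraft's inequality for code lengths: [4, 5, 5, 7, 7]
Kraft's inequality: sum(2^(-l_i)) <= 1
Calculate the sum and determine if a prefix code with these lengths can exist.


Sum = 2^(-4) + 2^(-5) + 2^(-5) + 2^(-7) + 2^(-7)
    = 0.0625 + 0.03125 + 0.03125 + 0.0078125 + 0.0078125
    = 18/128 = 0.140625
Since 0.140625 <= 1, Kraft's inequality IS satisfied.
A prefix code with these lengths CAN exist.

Kraft sum = 0.140625. Satisfied.


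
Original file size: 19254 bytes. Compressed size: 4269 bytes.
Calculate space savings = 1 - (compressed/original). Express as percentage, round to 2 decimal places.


ratio = compressed/original = 4269/19254 = 0.22172
savings = 1 - ratio = 1 - 0.22172 = 0.77828
as a percentage: 0.77828 * 100 = 77.83%

Space savings = 1 - 4269/19254 = 77.83%


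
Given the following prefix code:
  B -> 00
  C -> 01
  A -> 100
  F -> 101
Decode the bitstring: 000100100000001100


Decoding step by step:
Bits 00 -> B
Bits 01 -> C
Bits 00 -> B
Bits 100 -> A
Bits 00 -> B
Bits 00 -> B
Bits 01 -> C
Bits 100 -> A


Decoded message: BCBABBCA


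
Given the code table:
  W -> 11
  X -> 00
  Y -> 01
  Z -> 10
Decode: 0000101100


Decoding:
00 -> X
00 -> X
10 -> Z
11 -> W
00 -> X


Result: XXZWX


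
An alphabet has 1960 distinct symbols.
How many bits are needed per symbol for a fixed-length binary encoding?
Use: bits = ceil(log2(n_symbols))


log2(1960) = 10.9366
Bracket: 2^10 = 1024 < 1960 <= 2^11 = 2048
So ceil(log2(1960)) = 11

bits = ceil(log2(1960)) = ceil(10.9366) = 11 bits


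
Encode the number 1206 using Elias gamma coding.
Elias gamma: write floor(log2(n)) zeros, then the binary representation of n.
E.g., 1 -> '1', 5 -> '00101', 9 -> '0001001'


num_bits = floor(log2(1206)) + 1 = 11
leading_zeros = num_bits - 1 = 10
binary(1206) = 10010110110

Elias gamma(1206) = '0000000000' + '10010110110' = 000000000010010110110 (21 bits)


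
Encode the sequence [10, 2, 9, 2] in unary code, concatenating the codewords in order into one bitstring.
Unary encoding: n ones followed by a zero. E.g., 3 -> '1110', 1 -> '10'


Encode each number as n ones followed by a terminating 0:
  10 -> 11111111110 (11 bits)
  2 -> 110 (3 bits)
  9 -> 1111111110 (10 bits)
  2 -> 110 (3 bits)
Total length = 11 + 3 + 10 + 3 = 27 bits.

Unary([10, 2, 9, 2]) = 111111111101101111111110110 (27 bits)


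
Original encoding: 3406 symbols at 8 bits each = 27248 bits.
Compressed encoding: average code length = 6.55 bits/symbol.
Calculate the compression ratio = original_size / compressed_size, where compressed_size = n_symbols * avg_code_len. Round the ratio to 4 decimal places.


original_size = n_symbols * orig_bits = 3406 * 8 = 27248 bits
compressed_size = n_symbols * avg_code_len = 3406 * 6.55 = 22309.3 bits
ratio = original_size / compressed_size = 27248 / 22309.3 = 1.2214

Compression ratio = 1.2214


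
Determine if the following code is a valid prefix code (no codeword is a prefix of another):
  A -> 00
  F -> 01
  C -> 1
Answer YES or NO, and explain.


Checking each pair (does one codeword prefix another?):
  A='00' vs F='01': no prefix
  A='00' vs C='1': no prefix
  F='01' vs A='00': no prefix
  F='01' vs C='1': no prefix
  C='1' vs A='00': no prefix
  C='1' vs F='01': no prefix
No violation found over all pairs.

YES -- this is a valid prefix code. No codeword is a prefix of any other codeword.


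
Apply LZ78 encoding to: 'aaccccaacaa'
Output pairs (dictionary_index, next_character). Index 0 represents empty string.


LZ78 encoding steps:
Dictionary: {0: ''}
Step 1: w='' (idx 0), next='a' -> output (0, 'a'), add 'a' as idx 1
Step 2: w='a' (idx 1), next='c' -> output (1, 'c'), add 'ac' as idx 2
Step 3: w='' (idx 0), next='c' -> output (0, 'c'), add 'c' as idx 3
Step 4: w='c' (idx 3), next='c' -> output (3, 'c'), add 'cc' as idx 4
Step 5: w='a' (idx 1), next='a' -> output (1, 'a'), add 'aa' as idx 5
Step 6: w='c' (idx 3), next='a' -> output (3, 'a'), add 'ca' as idx 6
Step 7: w='a' (idx 1), end of input -> output (1, '')


Encoded: [(0, 'a'), (1, 'c'), (0, 'c'), (3, 'c'), (1, 'a'), (3, 'a'), (1, '')]


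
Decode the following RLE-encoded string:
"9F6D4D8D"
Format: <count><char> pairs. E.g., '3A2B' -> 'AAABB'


Expanding each <count><char> pair:
  9F -> 'FFFFFFFFF'
  6D -> 'DDDDDD'
  4D -> 'DDDD'
  8D -> 'DDDDDDDD'

Decoded = FFFFFFFFFDDDDDDDDDDDDDDDDDD


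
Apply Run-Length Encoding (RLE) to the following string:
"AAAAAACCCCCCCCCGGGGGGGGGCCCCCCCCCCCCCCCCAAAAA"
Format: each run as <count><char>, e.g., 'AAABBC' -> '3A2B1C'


Scanning runs left to right:
  i=0: run of 'A' x 6 -> '6A'
  i=6: run of 'C' x 9 -> '9C'
  i=15: run of 'G' x 9 -> '9G'
  i=24: run of 'C' x 16 -> '16C'
  i=40: run of 'A' x 5 -> '5A'

RLE = 6A9C9G16C5A


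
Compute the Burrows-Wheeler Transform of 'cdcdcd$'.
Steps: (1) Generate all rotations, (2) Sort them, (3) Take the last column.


Rotations (sorted):
  0: $cdcdcd -> last char: d
  1: cd$cdcd -> last char: d
  2: cdcd$cd -> last char: d
  3: cdcdcd$ -> last char: $
  4: d$cdcdc -> last char: c
  5: dcd$cdc -> last char: c
  6: dcdcd$c -> last char: c


BWT = ddd$ccc


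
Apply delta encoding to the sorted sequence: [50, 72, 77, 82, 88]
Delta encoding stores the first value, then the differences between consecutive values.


First value: 50
Deltas:
  72 - 50 = 22
  77 - 72 = 5
  82 - 77 = 5
  88 - 82 = 6


Delta encoded: [50, 22, 5, 5, 6]


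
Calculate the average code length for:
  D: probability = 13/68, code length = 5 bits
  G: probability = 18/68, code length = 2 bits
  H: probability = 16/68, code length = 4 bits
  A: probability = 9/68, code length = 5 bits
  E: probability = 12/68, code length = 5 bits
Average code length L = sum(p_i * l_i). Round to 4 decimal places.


Weighted contributions p_i * l_i:
  D: (13/68) * 5 = 65/68
  G: (18/68) * 2 = 36/68
  H: (16/68) * 4 = 64/68
  A: (9/68) * 5 = 45/68
  E: (12/68) * 5 = 60/68
Sum = (65 + 36 + 64 + 45 + 60)/68 = 270/68

L = 270/68 = 3.9706 bits/symbol


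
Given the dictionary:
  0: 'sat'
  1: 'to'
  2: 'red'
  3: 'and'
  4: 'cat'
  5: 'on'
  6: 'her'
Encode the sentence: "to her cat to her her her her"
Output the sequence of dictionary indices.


Look up each word in the dictionary:
  'to' -> 1
  'her' -> 6
  'cat' -> 4
  'to' -> 1
  'her' -> 6
  'her' -> 6
  'her' -> 6
  'her' -> 6

Encoded: [1, 6, 4, 1, 6, 6, 6, 6]


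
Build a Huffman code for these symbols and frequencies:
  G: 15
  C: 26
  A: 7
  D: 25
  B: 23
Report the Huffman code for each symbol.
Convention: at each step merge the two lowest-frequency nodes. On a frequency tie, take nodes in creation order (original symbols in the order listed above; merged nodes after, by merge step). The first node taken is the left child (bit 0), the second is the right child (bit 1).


Huffman tree construction:
Step 1: Merge A(7) + G(15) = 22
Step 2: Merge (A+G)(22) + B(23) = 45
Step 3: Merge D(25) + C(26) = 51
Step 4: Merge ((A+G)+B)(45) + (D+C)(51) = 96
Read each symbol's code off the tree from the root (left child = 0, right child = 1).

Codes:
  G: 001 (length 3)
  C: 11 (length 2)
  A: 000 (length 3)
  D: 10 (length 2)
  B: 01 (length 2)
Average code length: 214/96 = 2.2292 bits/symbol


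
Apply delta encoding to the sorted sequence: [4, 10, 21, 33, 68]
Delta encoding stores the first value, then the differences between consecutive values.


First value: 4
Deltas:
  10 - 4 = 6
  21 - 10 = 11
  33 - 21 = 12
  68 - 33 = 35


Delta encoded: [4, 6, 11, 12, 35]


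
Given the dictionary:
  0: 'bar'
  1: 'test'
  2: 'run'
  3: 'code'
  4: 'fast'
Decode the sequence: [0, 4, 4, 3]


Look up each index in the dictionary:
  0 -> 'bar'
  4 -> 'fast'
  4 -> 'fast'
  3 -> 'code'

Decoded: "bar fast fast code"


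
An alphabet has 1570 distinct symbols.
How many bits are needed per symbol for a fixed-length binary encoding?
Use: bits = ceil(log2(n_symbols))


log2(1570) = 10.6165
Bracket: 2^10 = 1024 < 1570 <= 2^11 = 2048
So ceil(log2(1570)) = 11

bits = ceil(log2(1570)) = ceil(10.6165) = 11 bits


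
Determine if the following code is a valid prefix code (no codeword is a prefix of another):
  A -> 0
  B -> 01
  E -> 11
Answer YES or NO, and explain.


Checking each pair (does one codeword prefix another?):
  A='0' vs B='01': prefix -- VIOLATION

NO -- this is NOT a valid prefix code. A (0) is a prefix of B (01).


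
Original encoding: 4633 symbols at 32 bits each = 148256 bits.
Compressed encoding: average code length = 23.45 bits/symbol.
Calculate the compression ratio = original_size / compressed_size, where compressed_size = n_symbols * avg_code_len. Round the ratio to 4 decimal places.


original_size = n_symbols * orig_bits = 4633 * 32 = 148256 bits
compressed_size = n_symbols * avg_code_len = 4633 * 23.45 = 108643.85 bits
ratio = original_size / compressed_size = 148256 / 108643.85 = 1.3646

Compression ratio = 1.3646


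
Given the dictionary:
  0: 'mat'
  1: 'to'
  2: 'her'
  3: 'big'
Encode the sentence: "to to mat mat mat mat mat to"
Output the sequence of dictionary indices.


Look up each word in the dictionary:
  'to' -> 1
  'to' -> 1
  'mat' -> 0
  'mat' -> 0
  'mat' -> 0
  'mat' -> 0
  'mat' -> 0
  'to' -> 1

Encoded: [1, 1, 0, 0, 0, 0, 0, 1]


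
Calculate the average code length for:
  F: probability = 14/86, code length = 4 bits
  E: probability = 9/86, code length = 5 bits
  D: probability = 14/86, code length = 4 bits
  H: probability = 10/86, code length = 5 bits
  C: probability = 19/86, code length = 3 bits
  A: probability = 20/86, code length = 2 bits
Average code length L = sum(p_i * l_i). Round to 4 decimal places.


Weighted contributions p_i * l_i:
  F: (14/86) * 4 = 56/86
  E: (9/86) * 5 = 45/86
  D: (14/86) * 4 = 56/86
  H: (10/86) * 5 = 50/86
  C: (19/86) * 3 = 57/86
  A: (20/86) * 2 = 40/86
Sum = (56 + 45 + 56 + 50 + 57 + 40)/86 = 304/86

L = 304/86 = 3.5349 bits/symbol


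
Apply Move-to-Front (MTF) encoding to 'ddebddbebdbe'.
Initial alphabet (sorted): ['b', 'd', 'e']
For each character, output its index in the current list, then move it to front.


MTF encoding:
'd': index 1 in ['b', 'd', 'e'] -> ['d', 'b', 'e']
'd': index 0 in ['d', 'b', 'e'] -> ['d', 'b', 'e']
'e': index 2 in ['d', 'b', 'e'] -> ['e', 'd', 'b']
'b': index 2 in ['e', 'd', 'b'] -> ['b', 'e', 'd']
'd': index 2 in ['b', 'e', 'd'] -> ['d', 'b', 'e']
'd': index 0 in ['d', 'b', 'e'] -> ['d', 'b', 'e']
'b': index 1 in ['d', 'b', 'e'] -> ['b', 'd', 'e']
'e': index 2 in ['b', 'd', 'e'] -> ['e', 'b', 'd']
'b': index 1 in ['e', 'b', 'd'] -> ['b', 'e', 'd']
'd': index 2 in ['b', 'e', 'd'] -> ['d', 'b', 'e']
'b': index 1 in ['d', 'b', 'e'] -> ['b', 'd', 'e']
'e': index 2 in ['b', 'd', 'e'] -> ['e', 'b', 'd']


Output: [1, 0, 2, 2, 2, 0, 1, 2, 1, 2, 1, 2]


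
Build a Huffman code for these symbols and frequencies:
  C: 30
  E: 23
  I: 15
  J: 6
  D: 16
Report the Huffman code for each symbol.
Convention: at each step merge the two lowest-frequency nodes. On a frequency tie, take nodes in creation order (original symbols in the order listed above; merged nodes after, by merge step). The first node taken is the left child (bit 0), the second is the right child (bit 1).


Huffman tree construction:
Step 1: Merge J(6) + I(15) = 21
Step 2: Merge D(16) + (J+I)(21) = 37
Step 3: Merge E(23) + C(30) = 53
Step 4: Merge (D+(J+I))(37) + (E+C)(53) = 90
Read each symbol's code off the tree from the root (left child = 0, right child = 1).

Codes:
  C: 11 (length 2)
  E: 10 (length 2)
  I: 011 (length 3)
  J: 010 (length 3)
  D: 00 (length 2)
Average code length: 201/90 = 2.2333 bits/symbol


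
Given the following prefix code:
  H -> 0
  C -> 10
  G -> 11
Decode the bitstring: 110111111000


Decoding step by step:
Bits 11 -> G
Bits 0 -> H
Bits 11 -> G
Bits 11 -> G
Bits 11 -> G
Bits 0 -> H
Bits 0 -> H
Bits 0 -> H


Decoded message: GHGGGHHH


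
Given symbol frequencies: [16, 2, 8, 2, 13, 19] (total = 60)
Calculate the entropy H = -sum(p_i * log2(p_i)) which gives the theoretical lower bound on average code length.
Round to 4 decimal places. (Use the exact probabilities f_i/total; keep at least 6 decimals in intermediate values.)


Per-symbol terms -p_i * log2(p_i) with p_i = f_i/60:
  p = 16/60 = 0.266667: log2(p) = -1.906891, -p*log2(p) = 0.508504
  p = 2/60 = 0.033333: log2(p) = -4.906891, -p*log2(p) = 0.163563
  p = 8/60 = 0.133333: log2(p) = -2.906891, -p*log2(p) = 0.387585
  p = 2/60 = 0.033333: log2(p) = -4.906891, -p*log2(p) = 0.163563
  p = 13/60 = 0.216667: log2(p) = -2.206451, -p*log2(p) = 0.478064
  p = 19/60 = 0.316667: log2(p) = -1.658963, -p*log2(p) = 0.525338
H = 0.508504 + 0.163563 + 0.387585 + 0.163563 + 0.478064 + 0.525338 = 2.226617

H = 2.2266 bits/symbol


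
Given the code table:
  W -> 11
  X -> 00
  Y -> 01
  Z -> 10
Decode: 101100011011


Decoding:
10 -> Z
11 -> W
00 -> X
01 -> Y
10 -> Z
11 -> W


Result: ZWXYZW


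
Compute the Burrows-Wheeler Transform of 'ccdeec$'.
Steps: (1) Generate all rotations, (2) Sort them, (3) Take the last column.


Rotations (sorted):
  0: $ccdeec -> last char: c
  1: c$ccdee -> last char: e
  2: ccdeec$ -> last char: $
  3: cdeec$c -> last char: c
  4: deec$cc -> last char: c
  5: ec$ccde -> last char: e
  6: eec$ccd -> last char: d


BWT = ce$cced


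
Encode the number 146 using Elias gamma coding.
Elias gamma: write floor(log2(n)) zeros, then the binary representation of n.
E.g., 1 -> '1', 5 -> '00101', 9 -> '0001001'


num_bits = floor(log2(146)) + 1 = 8
leading_zeros = num_bits - 1 = 7
binary(146) = 10010010

Elias gamma(146) = '0000000' + '10010010' = 000000010010010 (15 bits)


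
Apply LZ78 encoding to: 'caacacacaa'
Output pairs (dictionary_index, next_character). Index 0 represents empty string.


LZ78 encoding steps:
Dictionary: {0: ''}
Step 1: w='' (idx 0), next='c' -> output (0, 'c'), add 'c' as idx 1
Step 2: w='' (idx 0), next='a' -> output (0, 'a'), add 'a' as idx 2
Step 3: w='a' (idx 2), next='c' -> output (2, 'c'), add 'ac' as idx 3
Step 4: w='ac' (idx 3), next='a' -> output (3, 'a'), add 'aca' as idx 4
Step 5: w='c' (idx 1), next='a' -> output (1, 'a'), add 'ca' as idx 5
Step 6: w='a' (idx 2), end of input -> output (2, '')


Encoded: [(0, 'c'), (0, 'a'), (2, 'c'), (3, 'a'), (1, 'a'), (2, '')]


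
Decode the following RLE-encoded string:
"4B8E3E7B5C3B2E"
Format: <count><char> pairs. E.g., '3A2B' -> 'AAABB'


Expanding each <count><char> pair:
  4B -> 'BBBB'
  8E -> 'EEEEEEEE'
  3E -> 'EEE'
  7B -> 'BBBBBBB'
  5C -> 'CCCCC'
  3B -> 'BBB'
  2E -> 'EE'

Decoded = BBBBEEEEEEEEEEEBBBBBBBCCCCCBBBEE


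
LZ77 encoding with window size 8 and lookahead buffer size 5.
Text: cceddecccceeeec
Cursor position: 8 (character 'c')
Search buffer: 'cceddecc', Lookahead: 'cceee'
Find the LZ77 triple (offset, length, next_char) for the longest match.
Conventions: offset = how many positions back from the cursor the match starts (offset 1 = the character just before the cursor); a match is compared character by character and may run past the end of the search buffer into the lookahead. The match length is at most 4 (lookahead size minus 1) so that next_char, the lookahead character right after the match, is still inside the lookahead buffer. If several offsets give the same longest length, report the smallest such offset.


Try each offset into the search buffer:
  offset=1 (pos 7, char 'c'): match length 2
  offset=2 (pos 6, char 'c'): match length 2
  offset=3 (pos 5, char 'e'): match length 0
  offset=4 (pos 4, char 'd'): match length 0
  offset=5 (pos 3, char 'd'): match length 0
  offset=6 (pos 2, char 'e'): match length 0
  offset=7 (pos 1, char 'c'): match length 1
  offset=8 (pos 0, char 'c'): match length 3
Longest match has length 3 at offset 8.
next_char = character at position 8 + 3 = 11 -> 'e'

Best match: offset=8, length=3 (matching 'cce' starting at position 0)
LZ77 triple: (8, 3, 'e')


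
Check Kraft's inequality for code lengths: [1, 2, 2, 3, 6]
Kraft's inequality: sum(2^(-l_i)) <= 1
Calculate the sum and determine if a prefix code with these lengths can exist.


Sum = 2^(-1) + 2^(-2) + 2^(-2) + 2^(-3) + 2^(-6)
    = 0.5 + 0.25 + 0.25 + 0.125 + 0.015625
    = 73/64 = 1.140625
Since 1.140625 > 1, Kraft's inequality is NOT satisfied.
A prefix code with these lengths CANNOT exist.

Kraft sum = 1.140625. Not satisfied.


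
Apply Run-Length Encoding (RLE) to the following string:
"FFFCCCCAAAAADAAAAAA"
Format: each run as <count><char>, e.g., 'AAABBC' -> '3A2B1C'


Scanning runs left to right:
  i=0: run of 'F' x 3 -> '3F'
  i=3: run of 'C' x 4 -> '4C'
  i=7: run of 'A' x 5 -> '5A'
  i=12: run of 'D' x 1 -> '1D'
  i=13: run of 'A' x 6 -> '6A'

RLE = 3F4C5A1D6A


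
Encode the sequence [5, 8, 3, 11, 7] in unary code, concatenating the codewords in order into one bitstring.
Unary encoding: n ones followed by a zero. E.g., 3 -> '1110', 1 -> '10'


Encode each number as n ones followed by a terminating 0:
  5 -> 111110 (6 bits)
  8 -> 111111110 (9 bits)
  3 -> 1110 (4 bits)
  11 -> 111111111110 (12 bits)
  7 -> 11111110 (8 bits)
Total length = 6 + 9 + 4 + 12 + 8 = 39 bits.

Unary([5, 8, 3, 11, 7]) = 111110111111110111011111111111011111110 (39 bits)


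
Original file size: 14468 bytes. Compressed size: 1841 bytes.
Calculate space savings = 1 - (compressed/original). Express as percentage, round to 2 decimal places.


ratio = compressed/original = 1841/14468 = 0.127246
savings = 1 - ratio = 1 - 0.127246 = 0.872754
as a percentage: 0.872754 * 100 = 87.28%

Space savings = 1 - 1841/14468 = 87.28%


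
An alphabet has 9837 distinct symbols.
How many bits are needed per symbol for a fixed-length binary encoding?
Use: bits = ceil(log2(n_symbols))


log2(9837) = 13.264
Bracket: 2^13 = 8192 < 9837 <= 2^14 = 16384
So ceil(log2(9837)) = 14

bits = ceil(log2(9837)) = ceil(13.264) = 14 bits


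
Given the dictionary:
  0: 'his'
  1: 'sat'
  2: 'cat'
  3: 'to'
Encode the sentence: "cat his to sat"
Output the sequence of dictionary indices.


Look up each word in the dictionary:
  'cat' -> 2
  'his' -> 0
  'to' -> 3
  'sat' -> 1

Encoded: [2, 0, 3, 1]


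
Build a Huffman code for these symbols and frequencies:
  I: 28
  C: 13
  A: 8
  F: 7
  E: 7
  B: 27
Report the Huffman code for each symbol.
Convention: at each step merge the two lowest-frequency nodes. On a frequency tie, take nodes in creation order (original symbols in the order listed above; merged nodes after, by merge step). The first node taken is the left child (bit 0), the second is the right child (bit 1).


Huffman tree construction:
Step 1: Merge F(7) + E(7) = 14
Step 2: Merge A(8) + C(13) = 21
Step 3: Merge (F+E)(14) + (A+C)(21) = 35
Step 4: Merge B(27) + I(28) = 55
Step 5: Merge ((F+E)+(A+C))(35) + (B+I)(55) = 90
Read each symbol's code off the tree from the root (left child = 0, right child = 1).

Codes:
  I: 11 (length 2)
  C: 011 (length 3)
  A: 010 (length 3)
  F: 000 (length 3)
  E: 001 (length 3)
  B: 10 (length 2)
Average code length: 215/90 = 2.3889 bits/symbol


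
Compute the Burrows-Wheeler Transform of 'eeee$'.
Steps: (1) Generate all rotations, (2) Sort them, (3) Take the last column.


Rotations (sorted):
  0: $eeee -> last char: e
  1: e$eee -> last char: e
  2: ee$ee -> last char: e
  3: eee$e -> last char: e
  4: eeee$ -> last char: $


BWT = eeee$


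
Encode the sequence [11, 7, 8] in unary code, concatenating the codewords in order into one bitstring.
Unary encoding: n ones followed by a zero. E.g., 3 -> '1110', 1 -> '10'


Encode each number as n ones followed by a terminating 0:
  11 -> 111111111110 (12 bits)
  7 -> 11111110 (8 bits)
  8 -> 111111110 (9 bits)
Total length = 12 + 8 + 9 = 29 bits.

Unary([11, 7, 8]) = 11111111111011111110111111110 (29 bits)


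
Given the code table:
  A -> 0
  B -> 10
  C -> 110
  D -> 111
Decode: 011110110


Decoding:
0 -> A
111 -> D
10 -> B
110 -> C


Result: ADBC


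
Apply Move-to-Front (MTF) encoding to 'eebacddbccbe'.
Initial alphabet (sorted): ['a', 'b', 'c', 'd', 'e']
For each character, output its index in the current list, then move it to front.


MTF encoding:
'e': index 4 in ['a', 'b', 'c', 'd', 'e'] -> ['e', 'a', 'b', 'c', 'd']
'e': index 0 in ['e', 'a', 'b', 'c', 'd'] -> ['e', 'a', 'b', 'c', 'd']
'b': index 2 in ['e', 'a', 'b', 'c', 'd'] -> ['b', 'e', 'a', 'c', 'd']
'a': index 2 in ['b', 'e', 'a', 'c', 'd'] -> ['a', 'b', 'e', 'c', 'd']
'c': index 3 in ['a', 'b', 'e', 'c', 'd'] -> ['c', 'a', 'b', 'e', 'd']
'd': index 4 in ['c', 'a', 'b', 'e', 'd'] -> ['d', 'c', 'a', 'b', 'e']
'd': index 0 in ['d', 'c', 'a', 'b', 'e'] -> ['d', 'c', 'a', 'b', 'e']
'b': index 3 in ['d', 'c', 'a', 'b', 'e'] -> ['b', 'd', 'c', 'a', 'e']
'c': index 2 in ['b', 'd', 'c', 'a', 'e'] -> ['c', 'b', 'd', 'a', 'e']
'c': index 0 in ['c', 'b', 'd', 'a', 'e'] -> ['c', 'b', 'd', 'a', 'e']
'b': index 1 in ['c', 'b', 'd', 'a', 'e'] -> ['b', 'c', 'd', 'a', 'e']
'e': index 4 in ['b', 'c', 'd', 'a', 'e'] -> ['e', 'b', 'c', 'd', 'a']


Output: [4, 0, 2, 2, 3, 4, 0, 3, 2, 0, 1, 4]


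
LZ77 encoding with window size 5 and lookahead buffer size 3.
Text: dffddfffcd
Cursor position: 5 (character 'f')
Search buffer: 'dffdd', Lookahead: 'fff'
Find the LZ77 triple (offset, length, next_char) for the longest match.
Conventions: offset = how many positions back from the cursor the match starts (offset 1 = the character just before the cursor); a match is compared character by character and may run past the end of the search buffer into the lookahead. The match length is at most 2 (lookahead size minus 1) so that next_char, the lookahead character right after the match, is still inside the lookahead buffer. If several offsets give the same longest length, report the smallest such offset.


Try each offset into the search buffer:
  offset=1 (pos 4, char 'd'): match length 0
  offset=2 (pos 3, char 'd'): match length 0
  offset=3 (pos 2, char 'f'): match length 1
  offset=4 (pos 1, char 'f'): match length 2
  offset=5 (pos 0, char 'd'): match length 0
Longest match has length 2 at offset 4.
next_char = character at position 5 + 2 = 7 -> 'f'

Best match: offset=4, length=2 (matching 'ff' starting at position 1)
LZ77 triple: (4, 2, 'f')


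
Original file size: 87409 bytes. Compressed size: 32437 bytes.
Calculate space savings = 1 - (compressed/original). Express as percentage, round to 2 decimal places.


ratio = compressed/original = 32437/87409 = 0.371095
savings = 1 - ratio = 1 - 0.371095 = 0.628905
as a percentage: 0.628905 * 100 = 62.89%

Space savings = 1 - 32437/87409 = 62.89%


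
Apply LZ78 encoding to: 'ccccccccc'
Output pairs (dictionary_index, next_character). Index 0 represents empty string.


LZ78 encoding steps:
Dictionary: {0: ''}
Step 1: w='' (idx 0), next='c' -> output (0, 'c'), add 'c' as idx 1
Step 2: w='c' (idx 1), next='c' -> output (1, 'c'), add 'cc' as idx 2
Step 3: w='cc' (idx 2), next='c' -> output (2, 'c'), add 'ccc' as idx 3
Step 4: w='ccc' (idx 3), end of input -> output (3, '')


Encoded: [(0, 'c'), (1, 'c'), (2, 'c'), (3, '')]


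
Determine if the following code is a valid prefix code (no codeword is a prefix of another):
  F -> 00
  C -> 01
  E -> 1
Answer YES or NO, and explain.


Checking each pair (does one codeword prefix another?):
  F='00' vs C='01': no prefix
  F='00' vs E='1': no prefix
  C='01' vs F='00': no prefix
  C='01' vs E='1': no prefix
  E='1' vs F='00': no prefix
  E='1' vs C='01': no prefix
No violation found over all pairs.

YES -- this is a valid prefix code. No codeword is a prefix of any other codeword.


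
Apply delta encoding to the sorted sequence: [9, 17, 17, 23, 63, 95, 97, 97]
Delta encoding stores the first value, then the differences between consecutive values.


First value: 9
Deltas:
  17 - 9 = 8
  17 - 17 = 0
  23 - 17 = 6
  63 - 23 = 40
  95 - 63 = 32
  97 - 95 = 2
  97 - 97 = 0


Delta encoded: [9, 8, 0, 6, 40, 32, 2, 0]


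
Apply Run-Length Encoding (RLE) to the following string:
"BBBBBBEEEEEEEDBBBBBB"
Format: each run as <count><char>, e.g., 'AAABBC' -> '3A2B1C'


Scanning runs left to right:
  i=0: run of 'B' x 6 -> '6B'
  i=6: run of 'E' x 7 -> '7E'
  i=13: run of 'D' x 1 -> '1D'
  i=14: run of 'B' x 6 -> '6B'

RLE = 6B7E1D6B


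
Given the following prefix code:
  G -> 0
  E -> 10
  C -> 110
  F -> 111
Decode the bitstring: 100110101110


Decoding step by step:
Bits 10 -> E
Bits 0 -> G
Bits 110 -> C
Bits 10 -> E
Bits 111 -> F
Bits 0 -> G


Decoded message: EGCEFG


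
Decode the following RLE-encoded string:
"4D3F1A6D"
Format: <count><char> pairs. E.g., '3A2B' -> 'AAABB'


Expanding each <count><char> pair:
  4D -> 'DDDD'
  3F -> 'FFF'
  1A -> 'A'
  6D -> 'DDDDDD'

Decoded = DDDDFFFADDDDDD


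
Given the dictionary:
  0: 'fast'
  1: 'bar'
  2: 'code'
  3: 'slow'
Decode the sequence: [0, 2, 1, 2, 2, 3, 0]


Look up each index in the dictionary:
  0 -> 'fast'
  2 -> 'code'
  1 -> 'bar'
  2 -> 'code'
  2 -> 'code'
  3 -> 'slow'
  0 -> 'fast'

Decoded: "fast code bar code code slow fast"


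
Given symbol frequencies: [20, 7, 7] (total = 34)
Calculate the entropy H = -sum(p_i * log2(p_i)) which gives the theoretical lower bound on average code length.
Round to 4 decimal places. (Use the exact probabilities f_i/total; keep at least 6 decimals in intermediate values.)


Per-symbol terms -p_i * log2(p_i) with p_i = f_i/34:
  p = 20/34 = 0.588235: log2(p) = -0.765535, -p*log2(p) = 0.450315
  p = 7/34 = 0.205882: log2(p) = -2.280108, -p*log2(p) = 0.469434
  p = 7/34 = 0.205882: log2(p) = -2.280108, -p*log2(p) = 0.469434
H = 0.450315 + 0.469434 + 0.469434 = 1.389183

H = 1.3892 bits/symbol


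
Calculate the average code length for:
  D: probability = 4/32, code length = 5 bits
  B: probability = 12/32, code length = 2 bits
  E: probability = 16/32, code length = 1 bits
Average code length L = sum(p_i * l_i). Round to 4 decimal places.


Weighted contributions p_i * l_i:
  D: (4/32) * 5 = 20/32
  B: (12/32) * 2 = 24/32
  E: (16/32) * 1 = 16/32
Sum = (20 + 24 + 16)/32 = 60/32

L = 60/32 = 1.8750 bits/symbol


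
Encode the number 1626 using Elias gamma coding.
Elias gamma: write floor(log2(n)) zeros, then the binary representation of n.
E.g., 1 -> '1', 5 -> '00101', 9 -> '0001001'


num_bits = floor(log2(1626)) + 1 = 11
leading_zeros = num_bits - 1 = 10
binary(1626) = 11001011010

Elias gamma(1626) = '0000000000' + '11001011010' = 000000000011001011010 (21 bits)


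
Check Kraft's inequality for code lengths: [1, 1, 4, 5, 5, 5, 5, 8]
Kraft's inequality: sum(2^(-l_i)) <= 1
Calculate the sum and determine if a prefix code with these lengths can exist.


Sum = 2^(-1) + 2^(-1) + 2^(-4) + 2^(-5) + 2^(-5) + 2^(-5) + 2^(-5) + 2^(-8)
    = 0.5 + 0.5 + 0.0625 + 0.03125 + 0.03125 + 0.03125 + 0.03125 + 0.00390625
    = 305/256 = 1.19140625
Since 1.19140625 > 1, Kraft's inequality is NOT satisfied.
A prefix code with these lengths CANNOT exist.

Kraft sum = 1.19140625. Not satisfied.


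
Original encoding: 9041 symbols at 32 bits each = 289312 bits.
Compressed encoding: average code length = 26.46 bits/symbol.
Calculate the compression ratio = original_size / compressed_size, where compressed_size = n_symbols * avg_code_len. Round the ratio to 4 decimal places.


original_size = n_symbols * orig_bits = 9041 * 32 = 289312 bits
compressed_size = n_symbols * avg_code_len = 9041 * 26.46 = 239224.86 bits
ratio = original_size / compressed_size = 289312 / 239224.86 = 1.2094

Compression ratio = 1.2094


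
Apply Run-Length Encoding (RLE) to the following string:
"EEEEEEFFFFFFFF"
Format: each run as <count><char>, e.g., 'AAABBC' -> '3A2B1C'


Scanning runs left to right:
  i=0: run of 'E' x 6 -> '6E'
  i=6: run of 'F' x 8 -> '8F'

RLE = 6E8F


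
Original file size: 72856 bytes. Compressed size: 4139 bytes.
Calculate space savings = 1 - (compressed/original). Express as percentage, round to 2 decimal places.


ratio = compressed/original = 4139/72856 = 0.056811
savings = 1 - ratio = 1 - 0.056811 = 0.943189
as a percentage: 0.943189 * 100 = 94.32%

Space savings = 1 - 4139/72856 = 94.32%
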